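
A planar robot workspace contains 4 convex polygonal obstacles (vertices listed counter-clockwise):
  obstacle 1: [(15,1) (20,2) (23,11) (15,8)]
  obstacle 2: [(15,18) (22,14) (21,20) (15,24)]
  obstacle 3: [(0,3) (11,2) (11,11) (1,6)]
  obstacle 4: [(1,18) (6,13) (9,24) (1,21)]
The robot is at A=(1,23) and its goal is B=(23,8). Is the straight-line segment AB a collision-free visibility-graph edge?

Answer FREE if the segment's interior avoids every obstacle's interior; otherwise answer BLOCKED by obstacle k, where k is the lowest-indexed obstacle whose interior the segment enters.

Obstacle 1 [(15,1) (20,2) (23,11) (15,8)]:
  edge (15,1)–(20,2): clear
  edge (20,2)–(23,11): crosses AB
  edge (23,11)–(15,8): crosses AB
  edge (15,8)–(15,1): clear
  → BLOCKED
Obstacle 2 [(15,18) (22,14) (21,20) (15,24)]:
  edge (15,18)–(22,14): clear
  edge (22,14)–(21,20): clear
  edge (21,20)–(15,24): clear
  edge (15,24)–(15,18): clear
  midpoint (12,31/2) outside
  → clear
Obstacle 3 [(0,3) (11,2) (11,11) (1,6)]:
  edge (0,3)–(11,2): clear
  edge (11,2)–(11,11): clear
  edge (11,11)–(1,6): clear
  edge (1,6)–(0,3): clear
  midpoint (12,31/2) outside
  → clear
Obstacle 4 [(1,18) (6,13) (9,24) (1,21)]:
  edge (1,18)–(6,13): clear
  edge (6,13)–(9,24): crosses AB
  edge (9,24)–(1,21): crosses AB
  edge (1,21)–(1,18): clear
  → BLOCKED

BLOCKED by obstacle 1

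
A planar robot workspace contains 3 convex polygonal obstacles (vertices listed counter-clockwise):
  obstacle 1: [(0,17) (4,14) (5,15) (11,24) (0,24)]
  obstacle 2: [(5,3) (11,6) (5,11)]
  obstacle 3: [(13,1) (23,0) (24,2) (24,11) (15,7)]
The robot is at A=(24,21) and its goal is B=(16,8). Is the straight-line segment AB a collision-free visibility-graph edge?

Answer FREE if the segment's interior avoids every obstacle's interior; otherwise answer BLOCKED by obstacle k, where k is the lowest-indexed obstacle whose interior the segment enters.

FREE

Obstacle 1 [(0,17) (4,14) (5,15) (11,24) (0,24)]:
  edge (0,17)–(4,14): clear
  edge (4,14)–(5,15): clear
  edge (5,15)–(11,24): clear
  edge (11,24)–(0,24): clear
  edge (0,24)–(0,17): clear
  midpoint (20,29/2) outside
  → clear
Obstacle 2 [(5,3) (11,6) (5,11)]:
  edge (5,3)–(11,6): clear
  edge (11,6)–(5,11): clear
  edge (5,11)–(5,3): clear
  midpoint (20,29/2) outside
  → clear
Obstacle 3 [(13,1) (23,0) (24,2) (24,11) (15,7)]:
  edge (13,1)–(23,0): clear
  edge (23,0)–(24,2): clear
  edge (24,2)–(24,11): clear
  edge (24,11)–(15,7): clear
  edge (15,7)–(13,1): clear
  midpoint (20,29/2) outside
  → clear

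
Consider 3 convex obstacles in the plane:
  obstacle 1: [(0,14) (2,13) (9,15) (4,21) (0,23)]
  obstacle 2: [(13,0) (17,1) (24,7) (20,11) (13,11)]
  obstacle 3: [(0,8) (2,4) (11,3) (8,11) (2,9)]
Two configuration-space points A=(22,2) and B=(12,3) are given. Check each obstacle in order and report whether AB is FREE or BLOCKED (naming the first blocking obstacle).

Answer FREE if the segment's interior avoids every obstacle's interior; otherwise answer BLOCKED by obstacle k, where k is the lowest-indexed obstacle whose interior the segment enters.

Obstacle 1 [(0,14) (2,13) (9,15) (4,21) (0,23)]:
  edge (0,14)–(2,13): clear
  edge (2,13)–(9,15): clear
  edge (9,15)–(4,21): clear
  edge (4,21)–(0,23): clear
  edge (0,23)–(0,14): clear
  midpoint (17,5/2) outside
  → clear
Obstacle 2 [(13,0) (17,1) (24,7) (20,11) (13,11)]:
  edge (13,0)–(17,1): clear
  edge (17,1)–(24,7): crosses AB
  edge (24,7)–(20,11): clear
  edge (20,11)–(13,11): clear
  edge (13,11)–(13,0): crosses AB
  → BLOCKED
Obstacle 3 [(0,8) (2,4) (11,3) (8,11) (2,9)]:
  edge (0,8)–(2,4): clear
  edge (2,4)–(11,3): clear
  edge (11,3)–(8,11): clear
  edge (8,11)–(2,9): clear
  edge (2,9)–(0,8): clear
  midpoint (17,5/2) outside
  → clear

BLOCKED by obstacle 2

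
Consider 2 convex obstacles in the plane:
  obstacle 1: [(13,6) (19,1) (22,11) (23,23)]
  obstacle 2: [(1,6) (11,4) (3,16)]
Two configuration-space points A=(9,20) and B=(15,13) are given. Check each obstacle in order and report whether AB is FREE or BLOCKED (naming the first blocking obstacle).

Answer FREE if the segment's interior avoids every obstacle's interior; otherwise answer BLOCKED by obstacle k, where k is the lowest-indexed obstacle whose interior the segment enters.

Obstacle 1 [(13,6) (19,1) (22,11) (23,23)]:
  edge (13,6)–(19,1): clear
  edge (19,1)–(22,11): clear
  edge (22,11)–(23,23): clear
  edge (23,23)–(13,6): clear
  midpoint (12,33/2) outside
  → clear
Obstacle 2 [(1,6) (11,4) (3,16)]:
  edge (1,6)–(11,4): clear
  edge (11,4)–(3,16): clear
  edge (3,16)–(1,6): clear
  midpoint (12,33/2) outside
  → clear

FREE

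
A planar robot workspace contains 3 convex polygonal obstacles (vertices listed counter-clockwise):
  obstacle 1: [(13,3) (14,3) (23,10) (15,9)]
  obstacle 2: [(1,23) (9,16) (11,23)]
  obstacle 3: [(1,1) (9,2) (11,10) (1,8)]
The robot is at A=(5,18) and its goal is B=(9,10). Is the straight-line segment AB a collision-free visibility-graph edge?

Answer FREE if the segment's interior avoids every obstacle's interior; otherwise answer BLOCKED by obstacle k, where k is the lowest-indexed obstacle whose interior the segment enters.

FREE

Obstacle 1 [(13,3) (14,3) (23,10) (15,9)]:
  edge (13,3)–(14,3): clear
  edge (14,3)–(23,10): clear
  edge (23,10)–(15,9): clear
  edge (15,9)–(13,3): clear
  midpoint (7,14) outside
  → clear
Obstacle 2 [(1,23) (9,16) (11,23)]:
  edge (1,23)–(9,16): clear
  edge (9,16)–(11,23): clear
  edge (11,23)–(1,23): clear
  midpoint (7,14) outside
  → clear
Obstacle 3 [(1,1) (9,2) (11,10) (1,8)]:
  edge (1,1)–(9,2): clear
  edge (9,2)–(11,10): clear
  edge (11,10)–(1,8): clear
  edge (1,8)–(1,1): clear
  midpoint (7,14) outside
  → clear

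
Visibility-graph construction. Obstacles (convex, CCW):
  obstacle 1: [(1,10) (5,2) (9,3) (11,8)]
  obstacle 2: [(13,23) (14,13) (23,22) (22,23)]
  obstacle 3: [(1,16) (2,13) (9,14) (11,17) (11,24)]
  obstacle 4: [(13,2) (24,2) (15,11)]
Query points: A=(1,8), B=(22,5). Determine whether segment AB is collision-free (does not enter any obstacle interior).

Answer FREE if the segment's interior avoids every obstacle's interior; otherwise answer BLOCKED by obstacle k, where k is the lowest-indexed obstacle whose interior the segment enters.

BLOCKED by obstacle 1

Obstacle 1 [(1,10) (5,2) (9,3) (11,8)]:
  edge (1,10)–(5,2): crosses AB
  edge (5,2)–(9,3): clear
  edge (9,3)–(11,8): crosses AB
  edge (11,8)–(1,10): clear
  → BLOCKED
Obstacle 2 [(13,23) (14,13) (23,22) (22,23)]:
  edge (13,23)–(14,13): clear
  edge (14,13)–(23,22): clear
  edge (23,22)–(22,23): clear
  edge (22,23)–(13,23): clear
  midpoint (23/2,13/2) outside
  → clear
Obstacle 3 [(1,16) (2,13) (9,14) (11,17) (11,24)]:
  edge (1,16)–(2,13): clear
  edge (2,13)–(9,14): clear
  edge (9,14)–(11,17): clear
  edge (11,17)–(11,24): clear
  edge (11,24)–(1,16): clear
  midpoint (23/2,13/2) outside
  → clear
Obstacle 4 [(13,2) (24,2) (15,11)]:
  edge (13,2)–(24,2): clear
  edge (24,2)–(15,11): crosses AB
  edge (15,11)–(13,2): crosses AB
  → BLOCKED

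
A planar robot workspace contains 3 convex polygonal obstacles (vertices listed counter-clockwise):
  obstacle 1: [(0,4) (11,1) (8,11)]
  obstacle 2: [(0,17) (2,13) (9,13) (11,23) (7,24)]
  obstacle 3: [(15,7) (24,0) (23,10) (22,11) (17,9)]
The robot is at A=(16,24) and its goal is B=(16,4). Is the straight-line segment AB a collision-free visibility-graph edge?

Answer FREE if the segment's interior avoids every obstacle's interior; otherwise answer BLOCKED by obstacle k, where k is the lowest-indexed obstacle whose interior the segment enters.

BLOCKED by obstacle 3

Obstacle 1 [(0,4) (11,1) (8,11)]:
  edge (0,4)–(11,1): clear
  edge (11,1)–(8,11): clear
  edge (8,11)–(0,4): clear
  midpoint (16,14) outside
  → clear
Obstacle 2 [(0,17) (2,13) (9,13) (11,23) (7,24)]:
  edge (0,17)–(2,13): clear
  edge (2,13)–(9,13): clear
  edge (9,13)–(11,23): clear
  edge (11,23)–(7,24): clear
  edge (7,24)–(0,17): clear
  midpoint (16,14) outside
  → clear
Obstacle 3 [(15,7) (24,0) (23,10) (22,11) (17,9)]:
  edge (15,7)–(24,0): crosses AB
  edge (24,0)–(23,10): clear
  edge (23,10)–(22,11): clear
  edge (22,11)–(17,9): clear
  edge (17,9)–(15,7): crosses AB
  → BLOCKED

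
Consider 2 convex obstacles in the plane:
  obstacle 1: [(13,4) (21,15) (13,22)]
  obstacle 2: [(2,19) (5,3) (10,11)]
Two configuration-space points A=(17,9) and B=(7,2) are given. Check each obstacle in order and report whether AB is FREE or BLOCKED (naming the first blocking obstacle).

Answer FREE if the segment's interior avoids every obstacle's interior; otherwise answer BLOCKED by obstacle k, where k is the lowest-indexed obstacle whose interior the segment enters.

BLOCKED by obstacle 1

Obstacle 1 [(13,4) (21,15) (13,22)]:
  edge (13,4)–(21,15): crosses AB
  edge (21,15)–(13,22): clear
  edge (13,22)–(13,4): crosses AB
  → BLOCKED
Obstacle 2 [(2,19) (5,3) (10,11)]:
  edge (2,19)–(5,3): clear
  edge (5,3)–(10,11): clear
  edge (10,11)–(2,19): clear
  midpoint (12,11/2) outside
  → clear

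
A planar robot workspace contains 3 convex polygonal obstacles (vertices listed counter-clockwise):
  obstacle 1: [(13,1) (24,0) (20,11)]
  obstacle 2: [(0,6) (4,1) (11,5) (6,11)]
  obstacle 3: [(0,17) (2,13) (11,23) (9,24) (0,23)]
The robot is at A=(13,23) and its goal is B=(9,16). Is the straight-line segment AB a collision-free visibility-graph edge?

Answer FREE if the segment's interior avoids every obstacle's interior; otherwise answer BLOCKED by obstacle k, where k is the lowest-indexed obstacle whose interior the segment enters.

Obstacle 1 [(13,1) (24,0) (20,11)]:
  edge (13,1)–(24,0): clear
  edge (24,0)–(20,11): clear
  edge (20,11)–(13,1): clear
  midpoint (11,39/2) outside
  → clear
Obstacle 2 [(0,6) (4,1) (11,5) (6,11)]:
  edge (0,6)–(4,1): clear
  edge (4,1)–(11,5): clear
  edge (11,5)–(6,11): clear
  edge (6,11)–(0,6): clear
  midpoint (11,39/2) outside
  → clear
Obstacle 3 [(0,17) (2,13) (11,23) (9,24) (0,23)]:
  edge (0,17)–(2,13): clear
  edge (2,13)–(11,23): clear
  edge (11,23)–(9,24): clear
  edge (9,24)–(0,23): clear
  edge (0,23)–(0,17): clear
  midpoint (11,39/2) outside
  → clear

FREE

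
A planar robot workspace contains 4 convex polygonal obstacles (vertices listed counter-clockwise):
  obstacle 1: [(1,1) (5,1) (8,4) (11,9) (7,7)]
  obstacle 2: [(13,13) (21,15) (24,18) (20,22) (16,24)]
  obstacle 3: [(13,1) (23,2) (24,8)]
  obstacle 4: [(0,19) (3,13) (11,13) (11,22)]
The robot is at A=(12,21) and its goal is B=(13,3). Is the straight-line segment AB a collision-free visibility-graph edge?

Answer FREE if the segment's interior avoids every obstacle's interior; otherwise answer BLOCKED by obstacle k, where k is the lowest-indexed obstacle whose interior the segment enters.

FREE

Obstacle 1 [(1,1) (5,1) (8,4) (11,9) (7,7)]:
  edge (1,1)–(5,1): clear
  edge (5,1)–(8,4): clear
  edge (8,4)–(11,9): clear
  edge (11,9)–(7,7): clear
  edge (7,7)–(1,1): clear
  midpoint (25/2,12) outside
  → clear
Obstacle 2 [(13,13) (21,15) (24,18) (20,22) (16,24)]:
  edge (13,13)–(21,15): clear
  edge (21,15)–(24,18): clear
  edge (24,18)–(20,22): clear
  edge (20,22)–(16,24): clear
  edge (16,24)–(13,13): clear
  midpoint (25/2,12) outside
  → clear
Obstacle 3 [(13,1) (23,2) (24,8)]:
  edge (13,1)–(23,2): clear
  edge (23,2)–(24,8): clear
  edge (24,8)–(13,1): clear
  midpoint (25/2,12) outside
  → clear
Obstacle 4 [(0,19) (3,13) (11,13) (11,22)]:
  edge (0,19)–(3,13): clear
  edge (3,13)–(11,13): clear
  edge (11,13)–(11,22): clear
  edge (11,22)–(0,19): clear
  midpoint (25/2,12) outside
  → clear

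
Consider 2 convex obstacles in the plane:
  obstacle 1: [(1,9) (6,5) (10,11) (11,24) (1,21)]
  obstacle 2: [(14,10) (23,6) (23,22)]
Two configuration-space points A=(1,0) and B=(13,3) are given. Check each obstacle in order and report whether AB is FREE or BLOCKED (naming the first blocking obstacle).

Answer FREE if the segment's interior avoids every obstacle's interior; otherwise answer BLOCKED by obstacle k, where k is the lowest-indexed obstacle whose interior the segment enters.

Obstacle 1 [(1,9) (6,5) (10,11) (11,24) (1,21)]:
  edge (1,9)–(6,5): clear
  edge (6,5)–(10,11): clear
  edge (10,11)–(11,24): clear
  edge (11,24)–(1,21): clear
  edge (1,21)–(1,9): clear
  midpoint (7,3/2) outside
  → clear
Obstacle 2 [(14,10) (23,6) (23,22)]:
  edge (14,10)–(23,6): clear
  edge (23,6)–(23,22): clear
  edge (23,22)–(14,10): clear
  midpoint (7,3/2) outside
  → clear

FREE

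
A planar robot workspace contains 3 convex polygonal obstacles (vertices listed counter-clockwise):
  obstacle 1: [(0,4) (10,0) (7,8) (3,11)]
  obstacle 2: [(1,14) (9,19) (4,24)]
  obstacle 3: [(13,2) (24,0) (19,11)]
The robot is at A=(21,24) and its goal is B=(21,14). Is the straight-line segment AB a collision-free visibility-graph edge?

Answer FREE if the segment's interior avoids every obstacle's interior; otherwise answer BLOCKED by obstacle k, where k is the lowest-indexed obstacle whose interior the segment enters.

FREE

Obstacle 1 [(0,4) (10,0) (7,8) (3,11)]:
  edge (0,4)–(10,0): clear
  edge (10,0)–(7,8): clear
  edge (7,8)–(3,11): clear
  edge (3,11)–(0,4): clear
  midpoint (21,19) outside
  → clear
Obstacle 2 [(1,14) (9,19) (4,24)]:
  edge (1,14)–(9,19): clear
  edge (9,19)–(4,24): clear
  edge (4,24)–(1,14): clear
  midpoint (21,19) outside
  → clear
Obstacle 3 [(13,2) (24,0) (19,11)]:
  edge (13,2)–(24,0): clear
  edge (24,0)–(19,11): clear
  edge (19,11)–(13,2): clear
  midpoint (21,19) outside
  → clear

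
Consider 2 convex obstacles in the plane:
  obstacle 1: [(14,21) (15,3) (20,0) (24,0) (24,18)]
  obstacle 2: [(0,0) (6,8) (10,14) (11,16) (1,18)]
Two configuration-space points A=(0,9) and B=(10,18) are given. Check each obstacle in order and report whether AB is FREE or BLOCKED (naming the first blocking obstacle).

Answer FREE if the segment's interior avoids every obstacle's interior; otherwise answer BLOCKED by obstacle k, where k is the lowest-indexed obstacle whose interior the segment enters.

Obstacle 1 [(14,21) (15,3) (20,0) (24,0) (24,18)]:
  edge (14,21)–(15,3): clear
  edge (15,3)–(20,0): clear
  edge (20,0)–(24,0): clear
  edge (24,0)–(24,18): clear
  edge (24,18)–(14,21): clear
  midpoint (5,27/2) outside
  → clear
Obstacle 2 [(0,0) (6,8) (10,14) (11,16) (1,18)]:
  edge (0,0)–(6,8): clear
  edge (6,8)–(10,14): clear
  edge (10,14)–(11,16): clear
  edge (11,16)–(1,18): crosses AB
  edge (1,18)–(0,0): crosses AB
  → BLOCKED

BLOCKED by obstacle 2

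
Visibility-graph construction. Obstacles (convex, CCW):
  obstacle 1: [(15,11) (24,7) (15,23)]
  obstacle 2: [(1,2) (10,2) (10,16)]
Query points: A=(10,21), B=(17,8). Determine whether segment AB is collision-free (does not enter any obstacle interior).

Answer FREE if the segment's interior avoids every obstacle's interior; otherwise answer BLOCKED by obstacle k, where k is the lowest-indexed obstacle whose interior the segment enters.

Obstacle 1 [(15,11) (24,7) (15,23)]:
  edge (15,11)–(24,7): crosses AB
  edge (24,7)–(15,23): clear
  edge (15,23)–(15,11): crosses AB
  → BLOCKED
Obstacle 2 [(1,2) (10,2) (10,16)]:
  edge (1,2)–(10,2): clear
  edge (10,2)–(10,16): clear
  edge (10,16)–(1,2): clear
  midpoint (27/2,29/2) outside
  → clear

BLOCKED by obstacle 1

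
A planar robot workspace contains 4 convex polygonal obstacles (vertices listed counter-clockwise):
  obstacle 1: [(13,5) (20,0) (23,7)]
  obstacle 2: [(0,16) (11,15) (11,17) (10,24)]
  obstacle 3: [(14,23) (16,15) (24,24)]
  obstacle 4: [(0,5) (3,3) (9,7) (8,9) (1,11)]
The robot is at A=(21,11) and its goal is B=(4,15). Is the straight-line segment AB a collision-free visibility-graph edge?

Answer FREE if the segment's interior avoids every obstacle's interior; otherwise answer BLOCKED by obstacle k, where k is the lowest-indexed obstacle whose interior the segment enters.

FREE

Obstacle 1 [(13,5) (20,0) (23,7)]:
  edge (13,5)–(20,0): clear
  edge (20,0)–(23,7): clear
  edge (23,7)–(13,5): clear
  midpoint (25/2,13) outside
  → clear
Obstacle 2 [(0,16) (11,15) (11,17) (10,24)]:
  edge (0,16)–(11,15): clear
  edge (11,15)–(11,17): clear
  edge (11,17)–(10,24): clear
  edge (10,24)–(0,16): clear
  midpoint (25/2,13) outside
  → clear
Obstacle 3 [(14,23) (16,15) (24,24)]:
  edge (14,23)–(16,15): clear
  edge (16,15)–(24,24): clear
  edge (24,24)–(14,23): clear
  midpoint (25/2,13) outside
  → clear
Obstacle 4 [(0,5) (3,3) (9,7) (8,9) (1,11)]:
  edge (0,5)–(3,3): clear
  edge (3,3)–(9,7): clear
  edge (9,7)–(8,9): clear
  edge (8,9)–(1,11): clear
  edge (1,11)–(0,5): clear
  midpoint (25/2,13) outside
  → clear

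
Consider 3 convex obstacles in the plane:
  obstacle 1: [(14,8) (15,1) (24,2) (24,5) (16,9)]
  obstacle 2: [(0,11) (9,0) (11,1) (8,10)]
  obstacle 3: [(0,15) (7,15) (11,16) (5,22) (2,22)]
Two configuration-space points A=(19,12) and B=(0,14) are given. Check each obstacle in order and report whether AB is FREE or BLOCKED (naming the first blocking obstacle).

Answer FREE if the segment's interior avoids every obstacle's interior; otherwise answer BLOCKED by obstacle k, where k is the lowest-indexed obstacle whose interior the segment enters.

Obstacle 1 [(14,8) (15,1) (24,2) (24,5) (16,9)]:
  edge (14,8)–(15,1): clear
  edge (15,1)–(24,2): clear
  edge (24,2)–(24,5): clear
  edge (24,5)–(16,9): clear
  edge (16,9)–(14,8): clear
  midpoint (19/2,13) outside
  → clear
Obstacle 2 [(0,11) (9,0) (11,1) (8,10)]:
  edge (0,11)–(9,0): clear
  edge (9,0)–(11,1): clear
  edge (11,1)–(8,10): clear
  edge (8,10)–(0,11): clear
  midpoint (19/2,13) outside
  → clear
Obstacle 3 [(0,15) (7,15) (11,16) (5,22) (2,22)]:
  edge (0,15)–(7,15): clear
  edge (7,15)–(11,16): clear
  edge (11,16)–(5,22): clear
  edge (5,22)–(2,22): clear
  edge (2,22)–(0,15): clear
  midpoint (19/2,13) outside
  → clear

FREE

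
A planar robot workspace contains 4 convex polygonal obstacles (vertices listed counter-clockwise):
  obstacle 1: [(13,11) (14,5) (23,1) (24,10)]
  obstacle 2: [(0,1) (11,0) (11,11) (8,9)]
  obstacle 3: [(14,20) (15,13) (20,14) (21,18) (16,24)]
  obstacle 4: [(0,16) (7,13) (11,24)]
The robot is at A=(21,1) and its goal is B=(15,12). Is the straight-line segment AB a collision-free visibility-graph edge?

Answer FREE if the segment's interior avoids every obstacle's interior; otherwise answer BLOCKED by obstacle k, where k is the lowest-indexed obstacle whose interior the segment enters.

BLOCKED by obstacle 1

Obstacle 1 [(13,11) (14,5) (23,1) (24,10)]:
  edge (13,11)–(14,5): clear
  edge (14,5)–(23,1): crosses AB
  edge (23,1)–(24,10): clear
  edge (24,10)–(13,11): crosses AB
  → BLOCKED
Obstacle 2 [(0,1) (11,0) (11,11) (8,9)]:
  edge (0,1)–(11,0): clear
  edge (11,0)–(11,11): clear
  edge (11,11)–(8,9): clear
  edge (8,9)–(0,1): clear
  midpoint (18,13/2) outside
  → clear
Obstacle 3 [(14,20) (15,13) (20,14) (21,18) (16,24)]:
  edge (14,20)–(15,13): clear
  edge (15,13)–(20,14): clear
  edge (20,14)–(21,18): clear
  edge (21,18)–(16,24): clear
  edge (16,24)–(14,20): clear
  midpoint (18,13/2) outside
  → clear
Obstacle 4 [(0,16) (7,13) (11,24)]:
  edge (0,16)–(7,13): clear
  edge (7,13)–(11,24): clear
  edge (11,24)–(0,16): clear
  midpoint (18,13/2) outside
  → clear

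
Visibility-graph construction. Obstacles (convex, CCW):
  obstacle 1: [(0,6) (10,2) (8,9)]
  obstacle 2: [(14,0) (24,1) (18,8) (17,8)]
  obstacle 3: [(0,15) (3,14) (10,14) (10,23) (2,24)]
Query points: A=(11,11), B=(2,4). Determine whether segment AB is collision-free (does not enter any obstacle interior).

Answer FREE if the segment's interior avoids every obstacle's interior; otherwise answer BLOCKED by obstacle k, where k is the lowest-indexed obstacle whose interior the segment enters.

Obstacle 1 [(0,6) (10,2) (8,9)]:
  edge (0,6)–(10,2): crosses AB
  edge (10,2)–(8,9): crosses AB
  edge (8,9)–(0,6): clear
  → BLOCKED
Obstacle 2 [(14,0) (24,1) (18,8) (17,8)]:
  edge (14,0)–(24,1): clear
  edge (24,1)–(18,8): clear
  edge (18,8)–(17,8): clear
  edge (17,8)–(14,0): clear
  midpoint (13/2,15/2) outside
  → clear
Obstacle 3 [(0,15) (3,14) (10,14) (10,23) (2,24)]:
  edge (0,15)–(3,14): clear
  edge (3,14)–(10,14): clear
  edge (10,14)–(10,23): clear
  edge (10,23)–(2,24): clear
  edge (2,24)–(0,15): clear
  midpoint (13/2,15/2) outside
  → clear

BLOCKED by obstacle 1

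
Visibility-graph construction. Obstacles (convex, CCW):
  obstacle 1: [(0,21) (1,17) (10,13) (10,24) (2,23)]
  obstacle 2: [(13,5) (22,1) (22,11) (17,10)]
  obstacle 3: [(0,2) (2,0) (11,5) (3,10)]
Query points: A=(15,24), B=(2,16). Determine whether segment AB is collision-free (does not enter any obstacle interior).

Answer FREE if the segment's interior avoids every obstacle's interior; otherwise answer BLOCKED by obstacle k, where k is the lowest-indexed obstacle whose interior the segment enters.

Obstacle 1 [(0,21) (1,17) (10,13) (10,24) (2,23)]:
  edge (0,21)–(1,17): clear
  edge (1,17)–(10,13): crosses AB
  edge (10,13)–(10,24): crosses AB
  edge (10,24)–(2,23): clear
  edge (2,23)–(0,21): clear
  → BLOCKED
Obstacle 2 [(13,5) (22,1) (22,11) (17,10)]:
  edge (13,5)–(22,1): clear
  edge (22,1)–(22,11): clear
  edge (22,11)–(17,10): clear
  edge (17,10)–(13,5): clear
  midpoint (17/2,20) outside
  → clear
Obstacle 3 [(0,2) (2,0) (11,5) (3,10)]:
  edge (0,2)–(2,0): clear
  edge (2,0)–(11,5): clear
  edge (11,5)–(3,10): clear
  edge (3,10)–(0,2): clear
  midpoint (17/2,20) outside
  → clear

BLOCKED by obstacle 1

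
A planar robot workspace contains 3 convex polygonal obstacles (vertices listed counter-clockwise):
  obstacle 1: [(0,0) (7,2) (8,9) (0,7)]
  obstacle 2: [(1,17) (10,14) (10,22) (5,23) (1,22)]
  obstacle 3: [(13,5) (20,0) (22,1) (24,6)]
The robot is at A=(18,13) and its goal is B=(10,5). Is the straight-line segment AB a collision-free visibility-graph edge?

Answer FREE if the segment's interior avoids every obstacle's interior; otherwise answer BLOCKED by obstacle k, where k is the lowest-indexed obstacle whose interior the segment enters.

FREE

Obstacle 1 [(0,0) (7,2) (8,9) (0,7)]:
  edge (0,0)–(7,2): clear
  edge (7,2)–(8,9): clear
  edge (8,9)–(0,7): clear
  edge (0,7)–(0,0): clear
  midpoint (14,9) outside
  → clear
Obstacle 2 [(1,17) (10,14) (10,22) (5,23) (1,22)]:
  edge (1,17)–(10,14): clear
  edge (10,14)–(10,22): clear
  edge (10,22)–(5,23): clear
  edge (5,23)–(1,22): clear
  edge (1,22)–(1,17): clear
  midpoint (14,9) outside
  → clear
Obstacle 3 [(13,5) (20,0) (22,1) (24,6)]:
  edge (13,5)–(20,0): clear
  edge (20,0)–(22,1): clear
  edge (22,1)–(24,6): clear
  edge (24,6)–(13,5): clear
  midpoint (14,9) outside
  → clear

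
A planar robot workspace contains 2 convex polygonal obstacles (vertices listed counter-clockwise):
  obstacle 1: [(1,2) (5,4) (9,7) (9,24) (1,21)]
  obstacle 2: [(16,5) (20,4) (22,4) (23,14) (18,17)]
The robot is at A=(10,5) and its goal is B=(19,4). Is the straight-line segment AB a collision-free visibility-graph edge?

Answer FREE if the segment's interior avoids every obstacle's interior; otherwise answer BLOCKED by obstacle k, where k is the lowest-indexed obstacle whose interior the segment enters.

Obstacle 1 [(1,2) (5,4) (9,7) (9,24) (1,21)]:
  edge (1,2)–(5,4): clear
  edge (5,4)–(9,7): clear
  edge (9,7)–(9,24): clear
  edge (9,24)–(1,21): clear
  edge (1,21)–(1,2): clear
  midpoint (29/2,9/2) outside
  → clear
Obstacle 2 [(16,5) (20,4) (22,4) (23,14) (18,17)]:
  edge (16,5)–(20,4): clear
  edge (20,4)–(22,4): clear
  edge (22,4)–(23,14): clear
  edge (23,14)–(18,17): clear
  edge (18,17)–(16,5): clear
  midpoint (29/2,9/2) outside
  → clear

FREE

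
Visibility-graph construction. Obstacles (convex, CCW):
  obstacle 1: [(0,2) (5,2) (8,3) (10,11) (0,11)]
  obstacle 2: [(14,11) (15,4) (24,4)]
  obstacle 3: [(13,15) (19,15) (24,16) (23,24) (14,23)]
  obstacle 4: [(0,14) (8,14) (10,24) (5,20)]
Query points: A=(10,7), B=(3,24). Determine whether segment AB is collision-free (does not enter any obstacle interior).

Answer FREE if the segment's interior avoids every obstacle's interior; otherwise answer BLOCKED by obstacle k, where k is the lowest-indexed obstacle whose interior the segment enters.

Obstacle 1 [(0,2) (5,2) (8,3) (10,11) (0,11)]:
  edge (0,2)–(5,2): clear
  edge (5,2)–(8,3): clear
  edge (8,3)–(10,11): crosses AB
  edge (10,11)–(0,11): crosses AB
  edge (0,11)–(0,2): clear
  → BLOCKED
Obstacle 2 [(14,11) (15,4) (24,4)]:
  edge (14,11)–(15,4): clear
  edge (15,4)–(24,4): clear
  edge (24,4)–(14,11): clear
  midpoint (13/2,31/2) outside
  → clear
Obstacle 3 [(13,15) (19,15) (24,16) (23,24) (14,23)]:
  edge (13,15)–(19,15): clear
  edge (19,15)–(24,16): clear
  edge (24,16)–(23,24): clear
  edge (23,24)–(14,23): clear
  edge (14,23)–(13,15): clear
  midpoint (13/2,31/2) outside
  → clear
Obstacle 4 [(0,14) (8,14) (10,24) (5,20)]:
  edge (0,14)–(8,14): crosses AB
  edge (8,14)–(10,24): clear
  edge (10,24)–(5,20): clear
  edge (5,20)–(0,14): crosses AB
  → BLOCKED

BLOCKED by obstacle 1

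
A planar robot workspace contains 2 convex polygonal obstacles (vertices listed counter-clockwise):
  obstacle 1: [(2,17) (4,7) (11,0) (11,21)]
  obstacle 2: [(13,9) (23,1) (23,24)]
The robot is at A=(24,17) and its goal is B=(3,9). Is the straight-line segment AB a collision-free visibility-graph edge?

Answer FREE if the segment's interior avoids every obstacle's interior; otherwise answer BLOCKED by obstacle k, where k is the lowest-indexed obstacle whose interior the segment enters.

BLOCKED by obstacle 1

Obstacle 1 [(2,17) (4,7) (11,0) (11,21)]:
  edge (2,17)–(4,7): crosses AB
  edge (4,7)–(11,0): clear
  edge (11,0)–(11,21): crosses AB
  edge (11,21)–(2,17): clear
  → BLOCKED
Obstacle 2 [(13,9) (23,1) (23,24)]:
  edge (13,9)–(23,1): clear
  edge (23,1)–(23,24): crosses AB
  edge (23,24)–(13,9): crosses AB
  → BLOCKED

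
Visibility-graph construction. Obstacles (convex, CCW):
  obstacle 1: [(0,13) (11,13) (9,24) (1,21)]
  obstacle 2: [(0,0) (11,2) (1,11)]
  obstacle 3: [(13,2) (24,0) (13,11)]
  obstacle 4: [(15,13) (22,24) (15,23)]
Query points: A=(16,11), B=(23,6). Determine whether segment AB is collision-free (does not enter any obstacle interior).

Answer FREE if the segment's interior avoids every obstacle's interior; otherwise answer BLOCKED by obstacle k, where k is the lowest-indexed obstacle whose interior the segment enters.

Obstacle 1 [(0,13) (11,13) (9,24) (1,21)]:
  edge (0,13)–(11,13): clear
  edge (11,13)–(9,24): clear
  edge (9,24)–(1,21): clear
  edge (1,21)–(0,13): clear
  midpoint (39/2,17/2) outside
  → clear
Obstacle 2 [(0,0) (11,2) (1,11)]:
  edge (0,0)–(11,2): clear
  edge (11,2)–(1,11): clear
  edge (1,11)–(0,0): clear
  midpoint (39/2,17/2) outside
  → clear
Obstacle 3 [(13,2) (24,0) (13,11)]:
  edge (13,2)–(24,0): clear
  edge (24,0)–(13,11): clear
  edge (13,11)–(13,2): clear
  midpoint (39/2,17/2) outside
  → clear
Obstacle 4 [(15,13) (22,24) (15,23)]:
  edge (15,13)–(22,24): clear
  edge (22,24)–(15,23): clear
  edge (15,23)–(15,13): clear
  midpoint (39/2,17/2) outside
  → clear

FREE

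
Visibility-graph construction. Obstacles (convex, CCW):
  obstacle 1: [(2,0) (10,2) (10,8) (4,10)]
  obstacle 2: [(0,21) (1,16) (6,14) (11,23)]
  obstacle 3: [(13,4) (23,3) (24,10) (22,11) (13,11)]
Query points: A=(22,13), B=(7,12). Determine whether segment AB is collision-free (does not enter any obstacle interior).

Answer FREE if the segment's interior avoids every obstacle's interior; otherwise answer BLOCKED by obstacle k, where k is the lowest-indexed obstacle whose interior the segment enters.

Obstacle 1 [(2,0) (10,2) (10,8) (4,10)]:
  edge (2,0)–(10,2): clear
  edge (10,2)–(10,8): clear
  edge (10,8)–(4,10): clear
  edge (4,10)–(2,0): clear
  midpoint (29/2,25/2) outside
  → clear
Obstacle 2 [(0,21) (1,16) (6,14) (11,23)]:
  edge (0,21)–(1,16): clear
  edge (1,16)–(6,14): clear
  edge (6,14)–(11,23): clear
  edge (11,23)–(0,21): clear
  midpoint (29/2,25/2) outside
  → clear
Obstacle 3 [(13,4) (23,3) (24,10) (22,11) (13,11)]:
  edge (13,4)–(23,3): clear
  edge (23,3)–(24,10): clear
  edge (24,10)–(22,11): clear
  edge (22,11)–(13,11): clear
  edge (13,11)–(13,4): clear
  midpoint (29/2,25/2) outside
  → clear

FREE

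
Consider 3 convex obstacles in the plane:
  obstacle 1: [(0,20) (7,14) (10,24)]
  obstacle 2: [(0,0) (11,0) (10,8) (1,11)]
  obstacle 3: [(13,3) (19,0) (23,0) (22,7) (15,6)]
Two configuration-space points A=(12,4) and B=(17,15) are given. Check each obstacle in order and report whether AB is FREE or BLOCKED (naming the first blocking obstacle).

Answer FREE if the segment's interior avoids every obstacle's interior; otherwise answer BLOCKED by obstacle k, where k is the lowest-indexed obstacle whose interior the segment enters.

Obstacle 1 [(0,20) (7,14) (10,24)]:
  edge (0,20)–(7,14): clear
  edge (7,14)–(10,24): clear
  edge (10,24)–(0,20): clear
  midpoint (29/2,19/2) outside
  → clear
Obstacle 2 [(0,0) (11,0) (10,8) (1,11)]:
  edge (0,0)–(11,0): clear
  edge (11,0)–(10,8): clear
  edge (10,8)–(1,11): clear
  edge (1,11)–(0,0): clear
  midpoint (29/2,19/2) outside
  → clear
Obstacle 3 [(13,3) (19,0) (23,0) (22,7) (15,6)]:
  edge (13,3)–(19,0): clear
  edge (19,0)–(23,0): clear
  edge (23,0)–(22,7): clear
  edge (22,7)–(15,6): clear
  edge (15,6)–(13,3): clear
  midpoint (29/2,19/2) outside
  → clear

FREE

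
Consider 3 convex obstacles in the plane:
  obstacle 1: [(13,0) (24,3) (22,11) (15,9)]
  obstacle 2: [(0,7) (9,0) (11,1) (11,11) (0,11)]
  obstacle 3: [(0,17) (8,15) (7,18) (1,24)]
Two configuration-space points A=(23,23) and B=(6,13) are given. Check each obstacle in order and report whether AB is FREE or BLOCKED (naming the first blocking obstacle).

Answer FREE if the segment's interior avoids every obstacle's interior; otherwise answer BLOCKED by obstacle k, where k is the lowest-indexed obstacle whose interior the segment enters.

Obstacle 1 [(13,0) (24,3) (22,11) (15,9)]:
  edge (13,0)–(24,3): clear
  edge (24,3)–(22,11): clear
  edge (22,11)–(15,9): clear
  edge (15,9)–(13,0): clear
  midpoint (29/2,18) outside
  → clear
Obstacle 2 [(0,7) (9,0) (11,1) (11,11) (0,11)]:
  edge (0,7)–(9,0): clear
  edge (9,0)–(11,1): clear
  edge (11,1)–(11,11): clear
  edge (11,11)–(0,11): clear
  edge (0,11)–(0,7): clear
  midpoint (29/2,18) outside
  → clear
Obstacle 3 [(0,17) (8,15) (7,18) (1,24)]:
  edge (0,17)–(8,15): clear
  edge (8,15)–(7,18): clear
  edge (7,18)–(1,24): clear
  edge (1,24)–(0,17): clear
  midpoint (29/2,18) outside
  → clear

FREE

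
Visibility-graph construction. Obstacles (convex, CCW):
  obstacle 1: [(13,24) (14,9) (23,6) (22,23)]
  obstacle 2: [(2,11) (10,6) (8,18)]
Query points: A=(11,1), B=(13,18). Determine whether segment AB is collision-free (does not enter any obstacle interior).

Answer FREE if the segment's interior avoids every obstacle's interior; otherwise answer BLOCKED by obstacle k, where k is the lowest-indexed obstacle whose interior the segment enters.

Obstacle 1 [(13,24) (14,9) (23,6) (22,23)]:
  edge (13,24)–(14,9): clear
  edge (14,9)–(23,6): clear
  edge (23,6)–(22,23): clear
  edge (22,23)–(13,24): clear
  midpoint (12,19/2) outside
  → clear
Obstacle 2 [(2,11) (10,6) (8,18)]:
  edge (2,11)–(10,6): clear
  edge (10,6)–(8,18): clear
  edge (8,18)–(2,11): clear
  midpoint (12,19/2) outside
  → clear

FREE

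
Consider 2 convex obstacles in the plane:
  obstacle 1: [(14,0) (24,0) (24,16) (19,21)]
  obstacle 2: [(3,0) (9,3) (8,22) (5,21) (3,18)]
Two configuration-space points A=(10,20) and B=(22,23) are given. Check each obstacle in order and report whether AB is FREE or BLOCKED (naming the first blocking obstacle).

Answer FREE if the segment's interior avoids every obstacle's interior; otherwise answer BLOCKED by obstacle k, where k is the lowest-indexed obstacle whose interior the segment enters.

Obstacle 1 [(14,0) (24,0) (24,16) (19,21)]:
  edge (14,0)–(24,0): clear
  edge (24,0)–(24,16): clear
  edge (24,16)–(19,21): clear
  edge (19,21)–(14,0): clear
  midpoint (16,43/2) outside
  → clear
Obstacle 2 [(3,0) (9,3) (8,22) (5,21) (3,18)]:
  edge (3,0)–(9,3): clear
  edge (9,3)–(8,22): clear
  edge (8,22)–(5,21): clear
  edge (5,21)–(3,18): clear
  edge (3,18)–(3,0): clear
  midpoint (16,43/2) outside
  → clear

FREE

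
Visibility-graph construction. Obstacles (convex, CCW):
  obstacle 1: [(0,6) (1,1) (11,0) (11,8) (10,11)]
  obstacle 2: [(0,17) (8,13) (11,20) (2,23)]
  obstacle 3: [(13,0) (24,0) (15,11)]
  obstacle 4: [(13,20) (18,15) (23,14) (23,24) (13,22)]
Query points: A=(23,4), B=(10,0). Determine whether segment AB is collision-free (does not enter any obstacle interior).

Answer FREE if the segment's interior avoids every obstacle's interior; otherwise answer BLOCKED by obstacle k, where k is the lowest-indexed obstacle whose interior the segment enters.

Obstacle 1 [(0,6) (1,1) (11,0) (11,8) (10,11)]:
  edge (0,6)–(1,1): clear
  edge (1,1)–(11,0): crosses AB
  edge (11,0)–(11,8): crosses AB
  edge (11,8)–(10,11): clear
  edge (10,11)–(0,6): clear
  → BLOCKED
Obstacle 2 [(0,17) (8,13) (11,20) (2,23)]:
  edge (0,17)–(8,13): clear
  edge (8,13)–(11,20): clear
  edge (11,20)–(2,23): clear
  edge (2,23)–(0,17): clear
  midpoint (33/2,2) outside
  → clear
Obstacle 3 [(13,0) (24,0) (15,11)]:
  edge (13,0)–(24,0): clear
  edge (24,0)–(15,11): crosses AB
  edge (15,11)–(13,0): crosses AB
  → BLOCKED
Obstacle 4 [(13,20) (18,15) (23,14) (23,24) (13,22)]:
  edge (13,20)–(18,15): clear
  edge (18,15)–(23,14): clear
  edge (23,14)–(23,24): clear
  edge (23,24)–(13,22): clear
  edge (13,22)–(13,20): clear
  midpoint (33/2,2) outside
  → clear

BLOCKED by obstacle 1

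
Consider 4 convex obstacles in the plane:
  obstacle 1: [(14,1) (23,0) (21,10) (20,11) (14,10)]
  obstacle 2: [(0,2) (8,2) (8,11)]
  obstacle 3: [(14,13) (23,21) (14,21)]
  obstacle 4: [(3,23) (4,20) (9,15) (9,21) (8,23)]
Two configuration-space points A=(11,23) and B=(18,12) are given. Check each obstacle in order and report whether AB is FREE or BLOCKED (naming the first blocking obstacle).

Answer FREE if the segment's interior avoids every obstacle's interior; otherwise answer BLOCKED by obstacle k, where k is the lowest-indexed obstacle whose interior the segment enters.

BLOCKED by obstacle 3

Obstacle 1 [(14,1) (23,0) (21,10) (20,11) (14,10)]:
  edge (14,1)–(23,0): clear
  edge (23,0)–(21,10): clear
  edge (21,10)–(20,11): clear
  edge (20,11)–(14,10): clear
  edge (14,10)–(14,1): clear
  midpoint (29/2,35/2) outside
  → clear
Obstacle 2 [(0,2) (8,2) (8,11)]:
  edge (0,2)–(8,2): clear
  edge (8,2)–(8,11): clear
  edge (8,11)–(0,2): clear
  midpoint (29/2,35/2) outside
  → clear
Obstacle 3 [(14,13) (23,21) (14,21)]:
  edge (14,13)–(23,21): crosses AB
  edge (23,21)–(14,21): clear
  edge (14,21)–(14,13): crosses AB
  → BLOCKED
Obstacle 4 [(3,23) (4,20) (9,15) (9,21) (8,23)]:
  edge (3,23)–(4,20): clear
  edge (4,20)–(9,15): clear
  edge (9,15)–(9,21): clear
  edge (9,21)–(8,23): clear
  edge (8,23)–(3,23): clear
  midpoint (29/2,35/2) outside
  → clear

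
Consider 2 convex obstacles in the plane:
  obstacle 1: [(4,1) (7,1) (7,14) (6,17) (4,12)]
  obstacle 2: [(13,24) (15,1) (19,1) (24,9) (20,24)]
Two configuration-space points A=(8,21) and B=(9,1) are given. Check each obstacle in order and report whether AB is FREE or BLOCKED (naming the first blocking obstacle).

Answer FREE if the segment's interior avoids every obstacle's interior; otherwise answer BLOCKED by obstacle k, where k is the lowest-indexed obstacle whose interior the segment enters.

FREE

Obstacle 1 [(4,1) (7,1) (7,14) (6,17) (4,12)]:
  edge (4,1)–(7,1): clear
  edge (7,1)–(7,14): clear
  edge (7,14)–(6,17): clear
  edge (6,17)–(4,12): clear
  edge (4,12)–(4,1): clear
  midpoint (17/2,11) outside
  → clear
Obstacle 2 [(13,24) (15,1) (19,1) (24,9) (20,24)]:
  edge (13,24)–(15,1): clear
  edge (15,1)–(19,1): clear
  edge (19,1)–(24,9): clear
  edge (24,9)–(20,24): clear
  edge (20,24)–(13,24): clear
  midpoint (17/2,11) outside
  → clear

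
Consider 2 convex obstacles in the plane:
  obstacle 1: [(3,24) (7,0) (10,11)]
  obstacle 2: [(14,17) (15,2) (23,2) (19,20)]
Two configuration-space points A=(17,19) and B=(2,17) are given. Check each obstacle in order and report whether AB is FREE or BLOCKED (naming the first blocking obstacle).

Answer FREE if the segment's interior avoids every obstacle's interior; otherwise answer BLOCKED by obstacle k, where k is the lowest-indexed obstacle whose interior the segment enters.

BLOCKED by obstacle 1

Obstacle 1 [(3,24) (7,0) (10,11)]:
  edge (3,24)–(7,0): crosses AB
  edge (7,0)–(10,11): clear
  edge (10,11)–(3,24): crosses AB
  → BLOCKED
Obstacle 2 [(14,17) (15,2) (23,2) (19,20)]:
  edge (14,17)–(15,2): clear
  edge (15,2)–(23,2): clear
  edge (23,2)–(19,20): clear
  edge (19,20)–(14,17): clear
  midpoint (19/2,18) outside
  → clear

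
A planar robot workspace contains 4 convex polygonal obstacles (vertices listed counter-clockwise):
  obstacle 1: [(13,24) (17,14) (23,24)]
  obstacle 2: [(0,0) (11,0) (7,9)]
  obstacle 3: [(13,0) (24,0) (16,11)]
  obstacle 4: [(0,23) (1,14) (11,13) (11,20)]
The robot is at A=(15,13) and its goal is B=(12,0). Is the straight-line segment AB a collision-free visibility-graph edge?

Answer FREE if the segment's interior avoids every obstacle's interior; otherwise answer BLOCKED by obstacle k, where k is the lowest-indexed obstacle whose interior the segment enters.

Obstacle 1 [(13,24) (17,14) (23,24)]:
  edge (13,24)–(17,14): clear
  edge (17,14)–(23,24): clear
  edge (23,24)–(13,24): clear
  midpoint (27/2,13/2) outside
  → clear
Obstacle 2 [(0,0) (11,0) (7,9)]:
  edge (0,0)–(11,0): clear
  edge (11,0)–(7,9): clear
  edge (7,9)–(0,0): clear
  midpoint (27/2,13/2) outside
  → clear
Obstacle 3 [(13,0) (24,0) (16,11)]:
  edge (13,0)–(24,0): clear
  edge (24,0)–(16,11): clear
  edge (16,11)–(13,0): clear
  midpoint (27/2,13/2) outside
  → clear
Obstacle 4 [(0,23) (1,14) (11,13) (11,20)]:
  edge (0,23)–(1,14): clear
  edge (1,14)–(11,13): clear
  edge (11,13)–(11,20): clear
  edge (11,20)–(0,23): clear
  midpoint (27/2,13/2) outside
  → clear

FREE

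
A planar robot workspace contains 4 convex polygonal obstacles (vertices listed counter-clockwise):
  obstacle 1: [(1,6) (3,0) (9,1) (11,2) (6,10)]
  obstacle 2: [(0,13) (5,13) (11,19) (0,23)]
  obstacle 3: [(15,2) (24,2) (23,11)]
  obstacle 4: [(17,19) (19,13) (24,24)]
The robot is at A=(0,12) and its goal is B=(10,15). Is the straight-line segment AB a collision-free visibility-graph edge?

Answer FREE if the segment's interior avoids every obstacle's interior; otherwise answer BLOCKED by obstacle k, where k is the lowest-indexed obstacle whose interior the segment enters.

Obstacle 1 [(1,6) (3,0) (9,1) (11,2) (6,10)]:
  edge (1,6)–(3,0): clear
  edge (3,0)–(9,1): clear
  edge (9,1)–(11,2): clear
  edge (11,2)–(6,10): clear
  edge (6,10)–(1,6): clear
  midpoint (5,27/2) outside
  → clear
Obstacle 2 [(0,13) (5,13) (11,19) (0,23)]:
  edge (0,13)–(5,13): crosses AB
  edge (5,13)–(11,19): crosses AB
  edge (11,19)–(0,23): clear
  edge (0,23)–(0,13): clear
  → BLOCKED
Obstacle 3 [(15,2) (24,2) (23,11)]:
  edge (15,2)–(24,2): clear
  edge (24,2)–(23,11): clear
  edge (23,11)–(15,2): clear
  midpoint (5,27/2) outside
  → clear
Obstacle 4 [(17,19) (19,13) (24,24)]:
  edge (17,19)–(19,13): clear
  edge (19,13)–(24,24): clear
  edge (24,24)–(17,19): clear
  midpoint (5,27/2) outside
  → clear

BLOCKED by obstacle 2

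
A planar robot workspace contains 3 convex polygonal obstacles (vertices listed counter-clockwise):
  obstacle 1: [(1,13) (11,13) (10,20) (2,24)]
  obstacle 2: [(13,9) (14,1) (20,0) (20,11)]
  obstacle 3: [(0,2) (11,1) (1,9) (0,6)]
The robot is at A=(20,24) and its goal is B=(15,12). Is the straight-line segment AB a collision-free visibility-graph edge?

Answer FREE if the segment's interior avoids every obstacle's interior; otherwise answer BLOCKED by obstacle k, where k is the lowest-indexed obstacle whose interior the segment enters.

FREE

Obstacle 1 [(1,13) (11,13) (10,20) (2,24)]:
  edge (1,13)–(11,13): clear
  edge (11,13)–(10,20): clear
  edge (10,20)–(2,24): clear
  edge (2,24)–(1,13): clear
  midpoint (35/2,18) outside
  → clear
Obstacle 2 [(13,9) (14,1) (20,0) (20,11)]:
  edge (13,9)–(14,1): clear
  edge (14,1)–(20,0): clear
  edge (20,0)–(20,11): clear
  edge (20,11)–(13,9): clear
  midpoint (35/2,18) outside
  → clear
Obstacle 3 [(0,2) (11,1) (1,9) (0,6)]:
  edge (0,2)–(11,1): clear
  edge (11,1)–(1,9): clear
  edge (1,9)–(0,6): clear
  edge (0,6)–(0,2): clear
  midpoint (35/2,18) outside
  → clear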